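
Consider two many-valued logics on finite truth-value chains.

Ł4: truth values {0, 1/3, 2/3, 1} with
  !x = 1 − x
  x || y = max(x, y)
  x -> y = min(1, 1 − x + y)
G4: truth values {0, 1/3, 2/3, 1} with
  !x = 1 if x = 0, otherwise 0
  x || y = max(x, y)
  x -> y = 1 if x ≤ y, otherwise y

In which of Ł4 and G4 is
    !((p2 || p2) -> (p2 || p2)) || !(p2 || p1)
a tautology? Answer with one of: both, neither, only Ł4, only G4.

neither

In Ł4: at p1 = 0, p2 = 1/3 the value is 2/3 — not a tautology.
In G4: at p1 = 0, p2 = 1/3 the value is 0 — not a tautology.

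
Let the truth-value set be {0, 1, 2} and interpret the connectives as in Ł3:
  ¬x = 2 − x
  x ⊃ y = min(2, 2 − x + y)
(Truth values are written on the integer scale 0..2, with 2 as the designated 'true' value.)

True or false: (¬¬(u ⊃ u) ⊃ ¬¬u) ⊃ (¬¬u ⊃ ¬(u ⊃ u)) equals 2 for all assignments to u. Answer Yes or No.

No

Counterexample: take u = 2.
u ⊃ u = 2 ⊃ 2 = 2
¬(u ⊃ u) = ¬2 = 0
¬¬(u ⊃ u) = ¬0 = 2
¬u = ¬2 = 0
¬¬u = ¬0 = 2
¬¬(u ⊃ u) ⊃ ¬¬u = 2 ⊃ 2 = 2
¬u = ¬2 = 0
¬¬u = ¬0 = 2
u ⊃ u = 2 ⊃ 2 = 2
¬(u ⊃ u) = ¬2 = 0
¬¬u ⊃ ¬(u ⊃ u) = 2 ⊃ 0 = 0
(¬¬(u ⊃ u) ⊃ ¬¬u) ⊃ (¬¬u ⊃ ¬(u ⊃ u)) = 2 ⊃ 0 = 0
This gives 0 ≠ 2.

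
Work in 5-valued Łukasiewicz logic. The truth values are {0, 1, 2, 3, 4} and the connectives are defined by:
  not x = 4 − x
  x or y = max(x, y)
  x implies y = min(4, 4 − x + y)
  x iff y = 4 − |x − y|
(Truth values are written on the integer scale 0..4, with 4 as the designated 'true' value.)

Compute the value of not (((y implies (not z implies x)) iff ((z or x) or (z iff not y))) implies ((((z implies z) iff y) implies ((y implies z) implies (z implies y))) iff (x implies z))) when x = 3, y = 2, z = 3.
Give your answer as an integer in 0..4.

not z = not 3 = 1
not z implies x = 1 implies 3 = 4
y implies (not z implies x) = 2 implies 4 = 4
z or x = 3 or 3 = 3
not y = not 2 = 2
z iff not y = 3 iff 2 = 3
(z or x) or (z iff not y) = 3 or 3 = 3
(y implies (not z implies x)) iff ((z or x) or (z iff not y)) = 4 iff 3 = 3
z implies z = 3 implies 3 = 4
(z implies z) iff y = 4 iff 2 = 2
y implies z = 2 implies 3 = 4
z implies y = 3 implies 2 = 3
(y implies z) implies (z implies y) = 4 implies 3 = 3
((z implies z) iff y) implies ((y implies z) implies (z implies y)) = 2 implies 3 = 4
x implies z = 3 implies 3 = 4
(((z implies z) iff y) implies ((y implies z) implies (z implies y))) iff (x implies z) = 4 iff 4 = 4
((y implies (not z implies x)) iff ((z or x) or (z iff not y))) implies ((((z implies z) iff y) implies ((y implies z) implies (z implies y))) iff (x implies z)) = 3 implies 4 = 4
not (((y implies (not z implies x)) iff ((z or x) or (z iff not y))) implies ((((z implies z) iff y) implies ((y implies z) implies (z implies y))) iff (x implies z))) = not 4 = 0

0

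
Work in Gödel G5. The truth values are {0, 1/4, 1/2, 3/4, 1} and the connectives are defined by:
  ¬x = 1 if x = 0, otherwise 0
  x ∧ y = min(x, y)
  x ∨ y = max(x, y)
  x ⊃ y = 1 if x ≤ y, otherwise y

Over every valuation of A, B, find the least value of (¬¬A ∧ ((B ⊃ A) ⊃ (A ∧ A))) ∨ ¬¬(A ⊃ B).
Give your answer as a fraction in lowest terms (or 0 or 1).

1/4

Take A = 1/4, B = 0:
¬A = ¬1/4 = 0
¬¬A = ¬0 = 1
B ⊃ A = 0 ⊃ 1/4 = 1
A ∧ A = 1/4 ∧ 1/4 = 1/4
(B ⊃ A) ⊃ (A ∧ A) = 1 ⊃ 1/4 = 1/4
¬¬A ∧ ((B ⊃ A) ⊃ (A ∧ A)) = 1 ∧ 1/4 = 1/4
A ⊃ B = 1/4 ⊃ 0 = 0
¬(A ⊃ B) = ¬0 = 1
¬¬(A ⊃ B) = ¬1 = 0
(¬¬A ∧ ((B ⊃ A) ⊃ (A ∧ A))) ∨ ¬¬(A ⊃ B) = 1/4 ∨ 0 = 1/4
No assignment yields a value below 1/4, so this is the minimum.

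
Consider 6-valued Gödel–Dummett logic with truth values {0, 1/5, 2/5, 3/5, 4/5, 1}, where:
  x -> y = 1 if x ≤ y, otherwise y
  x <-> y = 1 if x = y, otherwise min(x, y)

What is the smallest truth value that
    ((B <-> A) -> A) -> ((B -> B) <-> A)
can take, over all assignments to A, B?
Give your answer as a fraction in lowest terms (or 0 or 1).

Take A = 0, B = 1/5:
B <-> A = 1/5 <-> 0 = 0
(B <-> A) -> A = 0 -> 0 = 1
B -> B = 1/5 -> 1/5 = 1
(B -> B) <-> A = 1 <-> 0 = 0
((B <-> A) -> A) -> ((B -> B) <-> A) = 1 -> 0 = 0
No assignment yields a value below 0, so this is the minimum.

0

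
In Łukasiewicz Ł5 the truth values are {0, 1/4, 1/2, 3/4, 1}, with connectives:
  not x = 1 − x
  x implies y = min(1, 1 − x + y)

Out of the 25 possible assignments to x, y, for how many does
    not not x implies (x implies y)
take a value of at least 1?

19

value 1: 19 assignments (counts)
value 3/4: 2 assignments
value 1/2: 2 assignments
value 1/4: 1 assignment
value 0: 1 assignment
So 19 of the 25 assignments meet the threshold.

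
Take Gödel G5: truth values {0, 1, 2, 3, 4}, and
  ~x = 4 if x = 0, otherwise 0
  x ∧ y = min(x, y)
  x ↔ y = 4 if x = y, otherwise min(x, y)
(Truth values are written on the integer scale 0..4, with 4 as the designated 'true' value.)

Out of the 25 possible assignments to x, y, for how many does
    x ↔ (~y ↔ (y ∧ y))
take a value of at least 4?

5

value 4: 5 assignments (counts)
value 0: 20 assignments
So 5 of the 25 assignments meet the threshold.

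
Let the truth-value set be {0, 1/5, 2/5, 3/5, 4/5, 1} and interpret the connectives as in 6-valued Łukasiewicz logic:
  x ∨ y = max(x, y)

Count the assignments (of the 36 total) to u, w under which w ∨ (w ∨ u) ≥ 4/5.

value 1: 11 assignments (counts)
value 4/5: 9 assignments (counts)
value 3/5: 7 assignments
value 2/5: 5 assignments
value 1/5: 3 assignments
value 0: 1 assignment
So 20 of the 36 assignments meet the threshold.

20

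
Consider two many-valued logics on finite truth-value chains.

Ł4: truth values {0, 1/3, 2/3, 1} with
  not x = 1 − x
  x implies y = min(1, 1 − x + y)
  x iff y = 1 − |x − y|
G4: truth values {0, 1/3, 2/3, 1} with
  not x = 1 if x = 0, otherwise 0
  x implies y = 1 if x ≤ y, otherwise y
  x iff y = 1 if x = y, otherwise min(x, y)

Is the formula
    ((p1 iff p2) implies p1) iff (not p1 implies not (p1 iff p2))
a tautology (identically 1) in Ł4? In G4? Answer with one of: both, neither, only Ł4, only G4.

only Ł4

In Ł4: every assignment gives 1 — tautology.
In G4: at p1 = 1/3, p2 = 1/3 the value is 1/3 — not a tautology.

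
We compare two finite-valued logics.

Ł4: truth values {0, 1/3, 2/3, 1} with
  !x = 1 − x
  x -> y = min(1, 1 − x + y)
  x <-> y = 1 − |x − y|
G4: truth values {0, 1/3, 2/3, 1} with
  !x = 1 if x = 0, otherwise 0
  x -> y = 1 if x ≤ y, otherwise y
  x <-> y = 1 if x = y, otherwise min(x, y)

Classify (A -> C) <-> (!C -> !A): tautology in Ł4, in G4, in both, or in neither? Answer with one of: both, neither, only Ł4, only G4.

In Ł4: every assignment gives 1 — tautology.
In G4: at A = 2/3, C = 1/3 the value is 1/3 — not a tautology.

only Ł4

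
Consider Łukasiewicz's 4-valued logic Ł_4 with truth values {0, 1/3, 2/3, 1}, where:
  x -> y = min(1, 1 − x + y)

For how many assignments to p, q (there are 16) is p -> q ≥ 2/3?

13

p = 0, q = 0 ↦ 1  ≥
p = 0, q = 1/3 ↦ 1  ≥
p = 0, q = 2/3 ↦ 1  ≥
p = 0, q = 1 ↦ 1  ≥
p = 1/3, q = 0 ↦ 2/3  ≥
p = 1/3, q = 1/3 ↦ 1  ≥
p = 1/3, q = 2/3 ↦ 1  ≥
p = 1/3, q = 1 ↦ 1  ≥
p = 2/3, q = 0 ↦ 1/3  <
p = 2/3, q = 1/3 ↦ 2/3  ≥
p = 2/3, q = 2/3 ↦ 1  ≥
p = 2/3, q = 1 ↦ 1  ≥
p = 1, q = 0 ↦ 0  <
p = 1, q = 1/3 ↦ 1/3  <
p = 1, q = 2/3 ↦ 2/3  ≥
p = 1, q = 1 ↦ 1  ≥
So 13 of the 16 assignments meet the threshold.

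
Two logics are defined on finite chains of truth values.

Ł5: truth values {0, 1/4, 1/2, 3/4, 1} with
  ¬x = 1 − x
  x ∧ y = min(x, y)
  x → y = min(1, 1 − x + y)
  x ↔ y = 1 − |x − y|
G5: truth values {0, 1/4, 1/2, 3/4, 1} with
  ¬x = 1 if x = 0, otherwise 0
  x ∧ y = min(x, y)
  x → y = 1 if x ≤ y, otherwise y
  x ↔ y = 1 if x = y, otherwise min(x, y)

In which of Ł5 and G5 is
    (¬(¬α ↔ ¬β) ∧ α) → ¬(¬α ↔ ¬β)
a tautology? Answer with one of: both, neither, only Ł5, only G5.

both

In Ł5: every assignment gives 1 — tautology.
In G5: every assignment gives 1 — tautology.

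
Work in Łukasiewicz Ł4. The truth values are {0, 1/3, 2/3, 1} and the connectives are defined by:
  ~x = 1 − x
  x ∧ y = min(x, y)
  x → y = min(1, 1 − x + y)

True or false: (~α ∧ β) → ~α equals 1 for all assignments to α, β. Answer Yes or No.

Yes

α = 0, β = 0 ↦ 1
α = 0, β = 1/3 ↦ 1
α = 0, β = 2/3 ↦ 1
α = 0, β = 1 ↦ 1
α = 1/3, β = 0 ↦ 1
α = 1/3, β = 1/3 ↦ 1
α = 1/3, β = 2/3 ↦ 1
α = 1/3, β = 1 ↦ 1
α = 2/3, β = 0 ↦ 1
α = 2/3, β = 1/3 ↦ 1
α = 2/3, β = 2/3 ↦ 1
α = 2/3, β = 1 ↦ 1
α = 1, β = 0 ↦ 1
α = 1, β = 1/3 ↦ 1
α = 1, β = 2/3 ↦ 1
α = 1, β = 1 ↦ 1
Every assignment gives a value ≥ 1.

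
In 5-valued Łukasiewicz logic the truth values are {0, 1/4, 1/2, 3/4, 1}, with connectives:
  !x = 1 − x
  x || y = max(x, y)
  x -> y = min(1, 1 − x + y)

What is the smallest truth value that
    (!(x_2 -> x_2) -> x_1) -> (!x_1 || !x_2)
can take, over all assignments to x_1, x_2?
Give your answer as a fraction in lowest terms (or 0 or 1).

0

Take x_1 = 1, x_2 = 1:
x_2 -> x_2 = 1 -> 1 = 1
!(x_2 -> x_2) = !1 = 0
!(x_2 -> x_2) -> x_1 = 0 -> 1 = 1
!x_1 = !1 = 0
!x_2 = !1 = 0
!x_1 || !x_2 = 0 || 0 = 0
(!(x_2 -> x_2) -> x_1) -> (!x_1 || !x_2) = 1 -> 0 = 0
No assignment yields a value below 0, so this is the minimum.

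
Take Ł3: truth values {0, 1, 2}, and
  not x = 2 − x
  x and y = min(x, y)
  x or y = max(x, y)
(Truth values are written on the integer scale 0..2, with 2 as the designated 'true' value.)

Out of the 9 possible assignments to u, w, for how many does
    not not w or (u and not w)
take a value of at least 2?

u = 0, w = 0 ↦ 0  <
u = 0, w = 1 ↦ 1  <
u = 0, w = 2 ↦ 2  ≥
u = 1, w = 0 ↦ 1  <
u = 1, w = 1 ↦ 1  <
u = 1, w = 2 ↦ 2  ≥
u = 2, w = 0 ↦ 2  ≥
u = 2, w = 1 ↦ 1  <
u = 2, w = 2 ↦ 2  ≥
So 4 of the 9 assignments meet the threshold.

4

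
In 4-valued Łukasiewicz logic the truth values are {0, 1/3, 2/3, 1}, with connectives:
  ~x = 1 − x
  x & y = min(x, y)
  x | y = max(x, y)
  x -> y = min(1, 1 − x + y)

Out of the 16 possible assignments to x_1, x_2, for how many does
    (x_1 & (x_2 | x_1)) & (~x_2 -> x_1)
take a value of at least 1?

4

x_1 = 0, x_2 = 0 ↦ 0  <
x_1 = 0, x_2 = 1/3 ↦ 0  <
x_1 = 0, x_2 = 2/3 ↦ 0  <
x_1 = 0, x_2 = 1 ↦ 0  <
x_1 = 1/3, x_2 = 0 ↦ 1/3  <
x_1 = 1/3, x_2 = 1/3 ↦ 1/3  <
x_1 = 1/3, x_2 = 2/3 ↦ 1/3  <
x_1 = 1/3, x_2 = 1 ↦ 1/3  <
x_1 = 2/3, x_2 = 0 ↦ 2/3  <
x_1 = 2/3, x_2 = 1/3 ↦ 2/3  <
x_1 = 2/3, x_2 = 2/3 ↦ 2/3  <
x_1 = 2/3, x_2 = 1 ↦ 2/3  <
x_1 = 1, x_2 = 0 ↦ 1  ≥
x_1 = 1, x_2 = 1/3 ↦ 1  ≥
x_1 = 1, x_2 = 2/3 ↦ 1  ≥
x_1 = 1, x_2 = 1 ↦ 1  ≥
So 4 of the 16 assignments meet the threshold.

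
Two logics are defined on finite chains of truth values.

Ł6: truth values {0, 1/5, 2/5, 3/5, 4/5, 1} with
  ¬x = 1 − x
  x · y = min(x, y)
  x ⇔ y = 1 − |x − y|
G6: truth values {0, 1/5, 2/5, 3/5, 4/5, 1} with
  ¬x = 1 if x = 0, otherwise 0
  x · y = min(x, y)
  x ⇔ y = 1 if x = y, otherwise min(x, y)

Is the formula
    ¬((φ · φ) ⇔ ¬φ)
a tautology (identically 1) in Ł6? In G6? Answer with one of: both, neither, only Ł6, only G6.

only G6

In Ł6: at φ = 1/5 the value is 3/5 — not a tautology.
In G6: every assignment gives 1 — tautology.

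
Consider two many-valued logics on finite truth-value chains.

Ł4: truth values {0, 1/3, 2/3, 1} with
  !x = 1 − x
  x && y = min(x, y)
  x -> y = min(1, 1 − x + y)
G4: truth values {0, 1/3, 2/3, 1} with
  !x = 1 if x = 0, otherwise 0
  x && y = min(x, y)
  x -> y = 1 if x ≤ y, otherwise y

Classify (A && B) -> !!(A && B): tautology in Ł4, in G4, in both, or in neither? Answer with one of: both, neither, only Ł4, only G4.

both

In Ł4: every assignment gives 1 — tautology.
In G4: every assignment gives 1 — tautology.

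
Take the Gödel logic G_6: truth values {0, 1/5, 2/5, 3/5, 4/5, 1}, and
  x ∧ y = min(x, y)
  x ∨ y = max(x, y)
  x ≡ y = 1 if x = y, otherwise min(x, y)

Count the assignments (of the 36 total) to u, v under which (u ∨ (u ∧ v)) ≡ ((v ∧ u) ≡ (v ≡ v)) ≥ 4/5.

value 1: 21 assignments (counts)
value 4/5: 1 assignment (counts)
value 3/5: 2 assignments
value 2/5: 3 assignments
value 1/5: 4 assignments
value 0: 5 assignments
So 22 of the 36 assignments meet the threshold.

22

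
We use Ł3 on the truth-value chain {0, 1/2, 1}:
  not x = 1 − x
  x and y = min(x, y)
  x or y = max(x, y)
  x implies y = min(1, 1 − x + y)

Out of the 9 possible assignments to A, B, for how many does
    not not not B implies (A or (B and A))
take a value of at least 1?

A = 0, B = 0 ↦ 0  <
A = 0, B = 1/2 ↦ 1/2  <
A = 0, B = 1 ↦ 1  ≥
A = 1/2, B = 0 ↦ 1/2  <
A = 1/2, B = 1/2 ↦ 1  ≥
A = 1/2, B = 1 ↦ 1  ≥
A = 1, B = 0 ↦ 1  ≥
A = 1, B = 1/2 ↦ 1  ≥
A = 1, B = 1 ↦ 1  ≥
So 6 of the 9 assignments meet the threshold.

6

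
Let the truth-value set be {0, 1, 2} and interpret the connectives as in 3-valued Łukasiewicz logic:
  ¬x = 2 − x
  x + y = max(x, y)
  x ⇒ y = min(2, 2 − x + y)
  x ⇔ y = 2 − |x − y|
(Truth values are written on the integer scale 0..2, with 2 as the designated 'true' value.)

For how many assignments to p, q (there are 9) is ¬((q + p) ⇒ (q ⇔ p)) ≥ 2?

2

p = 0, q = 0 ↦ 0  <
p = 0, q = 1 ↦ 0  <
p = 0, q = 2 ↦ 2  ≥
p = 1, q = 0 ↦ 0  <
p = 1, q = 1 ↦ 0  <
p = 1, q = 2 ↦ 1  <
p = 2, q = 0 ↦ 2  ≥
p = 2, q = 1 ↦ 1  <
p = 2, q = 2 ↦ 0  <
So 2 of the 9 assignments meet the threshold.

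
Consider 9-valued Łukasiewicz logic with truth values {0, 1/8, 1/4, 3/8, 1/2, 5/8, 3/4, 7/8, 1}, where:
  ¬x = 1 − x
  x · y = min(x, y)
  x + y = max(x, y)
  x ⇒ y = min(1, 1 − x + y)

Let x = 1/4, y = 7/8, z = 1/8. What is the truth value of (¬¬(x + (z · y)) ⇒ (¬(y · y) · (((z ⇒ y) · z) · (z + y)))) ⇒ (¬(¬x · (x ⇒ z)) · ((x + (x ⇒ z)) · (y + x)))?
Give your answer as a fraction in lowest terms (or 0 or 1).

z · y = 1/8 · 7/8 = 1/8
x + (z · y) = 1/4 + 1/8 = 1/4
¬(x + (z · y)) = ¬1/4 = 3/4
¬¬(x + (z · y)) = ¬3/4 = 1/4
y · y = 7/8 · 7/8 = 7/8
¬(y · y) = ¬7/8 = 1/8
z ⇒ y = 1/8 ⇒ 7/8 = 1
(z ⇒ y) · z = 1 · 1/8 = 1/8
z + y = 1/8 + 7/8 = 7/8
((z ⇒ y) · z) · (z + y) = 1/8 · 7/8 = 1/8
¬(y · y) · (((z ⇒ y) · z) · (z + y)) = 1/8 · 1/8 = 1/8
¬¬(x + (z · y)) ⇒ (¬(y · y) · (((z ⇒ y) · z) · (z + y))) = 1/4 ⇒ 1/8 = 7/8
¬x = ¬1/4 = 3/4
x ⇒ z = 1/4 ⇒ 1/8 = 7/8
¬x · (x ⇒ z) = 3/4 · 7/8 = 3/4
¬(¬x · (x ⇒ z)) = ¬3/4 = 1/4
x ⇒ z = 1/4 ⇒ 1/8 = 7/8
x + (x ⇒ z) = 1/4 + 7/8 = 7/8
y + x = 7/8 + 1/4 = 7/8
(x + (x ⇒ z)) · (y + x) = 7/8 · 7/8 = 7/8
¬(¬x · (x ⇒ z)) · ((x + (x ⇒ z)) · (y + x)) = 1/4 · 7/8 = 1/4
(¬¬(x + (z · y)) ⇒ (¬(y · y) · (((z ⇒ y) · z) · (z + y)))) ⇒ (¬(¬x · (x ⇒ z)) · ((x + (x ⇒ z)) · (y + x))) = 7/8 ⇒ 1/4 = 3/8

3/8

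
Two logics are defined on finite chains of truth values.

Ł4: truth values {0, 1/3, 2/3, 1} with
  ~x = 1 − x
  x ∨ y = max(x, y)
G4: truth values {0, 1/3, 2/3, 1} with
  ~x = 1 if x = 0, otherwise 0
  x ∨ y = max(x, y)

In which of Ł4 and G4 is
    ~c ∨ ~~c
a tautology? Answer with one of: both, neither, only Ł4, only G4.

In Ł4: at c = 1/3 the value is 2/3 — not a tautology.
In G4: every assignment gives 1 — tautology.

only G4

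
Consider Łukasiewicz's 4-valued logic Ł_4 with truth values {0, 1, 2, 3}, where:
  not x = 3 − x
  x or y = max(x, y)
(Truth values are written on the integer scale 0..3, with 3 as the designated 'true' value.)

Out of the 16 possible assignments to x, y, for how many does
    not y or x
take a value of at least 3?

7

x = 0, y = 0 ↦ 3  ≥
x = 0, y = 1 ↦ 2  <
x = 0, y = 2 ↦ 1  <
x = 0, y = 3 ↦ 0  <
x = 1, y = 0 ↦ 3  ≥
x = 1, y = 1 ↦ 2  <
x = 1, y = 2 ↦ 1  <
x = 1, y = 3 ↦ 1  <
x = 2, y = 0 ↦ 3  ≥
x = 2, y = 1 ↦ 2  <
x = 2, y = 2 ↦ 2  <
x = 2, y = 3 ↦ 2  <
x = 3, y = 0 ↦ 3  ≥
x = 3, y = 1 ↦ 3  ≥
x = 3, y = 2 ↦ 3  ≥
x = 3, y = 3 ↦ 3  ≥
So 7 of the 16 assignments meet the threshold.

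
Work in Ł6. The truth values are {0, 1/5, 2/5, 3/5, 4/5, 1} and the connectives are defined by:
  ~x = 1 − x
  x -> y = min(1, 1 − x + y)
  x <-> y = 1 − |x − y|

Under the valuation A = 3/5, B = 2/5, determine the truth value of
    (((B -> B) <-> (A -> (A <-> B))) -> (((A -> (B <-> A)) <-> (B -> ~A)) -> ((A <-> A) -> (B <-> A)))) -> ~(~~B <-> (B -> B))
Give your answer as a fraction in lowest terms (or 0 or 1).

4/5

B -> B = 2/5 -> 2/5 = 1
A <-> B = 3/5 <-> 2/5 = 4/5
A -> (A <-> B) = 3/5 -> 4/5 = 1
(B -> B) <-> (A -> (A <-> B)) = 1 <-> 1 = 1
B <-> A = 2/5 <-> 3/5 = 4/5
A -> (B <-> A) = 3/5 -> 4/5 = 1
~A = ~3/5 = 2/5
B -> ~A = 2/5 -> 2/5 = 1
(A -> (B <-> A)) <-> (B -> ~A) = 1 <-> 1 = 1
A <-> A = 3/5 <-> 3/5 = 1
B <-> A = 2/5 <-> 3/5 = 4/5
(A <-> A) -> (B <-> A) = 1 -> 4/5 = 4/5
((A -> (B <-> A)) <-> (B -> ~A)) -> ((A <-> A) -> (B <-> A)) = 1 -> 4/5 = 4/5
((B -> B) <-> (A -> (A <-> B))) -> (((A -> (B <-> A)) <-> (B -> ~A)) -> ((A <-> A) -> (B <-> A))) = 1 -> 4/5 = 4/5
~B = ~2/5 = 3/5
~~B = ~3/5 = 2/5
B -> B = 2/5 -> 2/5 = 1
~~B <-> (B -> B) = 2/5 <-> 1 = 2/5
~(~~B <-> (B -> B)) = ~2/5 = 3/5
(((B -> B) <-> (A -> (A <-> B))) -> (((A -> (B <-> A)) <-> (B -> ~A)) -> ((A <-> A) -> (B <-> A)))) -> ~(~~B <-> (B -> B)) = 4/5 -> 3/5 = 4/5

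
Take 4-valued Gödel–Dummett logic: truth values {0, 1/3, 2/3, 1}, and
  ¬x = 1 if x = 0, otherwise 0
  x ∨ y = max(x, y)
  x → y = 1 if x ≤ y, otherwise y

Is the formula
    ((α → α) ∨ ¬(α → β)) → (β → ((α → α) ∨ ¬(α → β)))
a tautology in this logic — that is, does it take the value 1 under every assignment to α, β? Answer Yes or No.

Yes

α = 0, β = 0 ↦ 1
α = 0, β = 1/3 ↦ 1
α = 0, β = 2/3 ↦ 1
α = 0, β = 1 ↦ 1
α = 1/3, β = 0 ↦ 1
α = 1/3, β = 1/3 ↦ 1
α = 1/3, β = 2/3 ↦ 1
α = 1/3, β = 1 ↦ 1
α = 2/3, β = 0 ↦ 1
α = 2/3, β = 1/3 ↦ 1
α = 2/3, β = 2/3 ↦ 1
α = 2/3, β = 1 ↦ 1
α = 1, β = 0 ↦ 1
α = 1, β = 1/3 ↦ 1
α = 1, β = 2/3 ↦ 1
α = 1, β = 1 ↦ 1
Every assignment gives a value ≥ 1.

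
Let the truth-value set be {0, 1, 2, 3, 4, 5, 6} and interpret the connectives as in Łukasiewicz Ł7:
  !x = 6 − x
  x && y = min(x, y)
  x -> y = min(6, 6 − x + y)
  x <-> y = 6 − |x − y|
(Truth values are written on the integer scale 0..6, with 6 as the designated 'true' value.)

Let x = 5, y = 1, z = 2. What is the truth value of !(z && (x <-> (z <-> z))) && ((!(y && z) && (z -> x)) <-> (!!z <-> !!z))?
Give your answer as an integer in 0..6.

4

z <-> z = 2 <-> 2 = 6
x <-> (z <-> z) = 5 <-> 6 = 5
z && (x <-> (z <-> z)) = 2 && 5 = 2
!(z && (x <-> (z <-> z))) = !2 = 4
y && z = 1 && 2 = 1
!(y && z) = !1 = 5
z -> x = 2 -> 5 = 6
!(y && z) && (z -> x) = 5 && 6 = 5
!z = !2 = 4
!!z = !4 = 2
!z = !2 = 4
!!z = !4 = 2
!!z <-> !!z = 2 <-> 2 = 6
(!(y && z) && (z -> x)) <-> (!!z <-> !!z) = 5 <-> 6 = 5
!(z && (x <-> (z <-> z))) && ((!(y && z) && (z -> x)) <-> (!!z <-> !!z)) = 4 && 5 = 4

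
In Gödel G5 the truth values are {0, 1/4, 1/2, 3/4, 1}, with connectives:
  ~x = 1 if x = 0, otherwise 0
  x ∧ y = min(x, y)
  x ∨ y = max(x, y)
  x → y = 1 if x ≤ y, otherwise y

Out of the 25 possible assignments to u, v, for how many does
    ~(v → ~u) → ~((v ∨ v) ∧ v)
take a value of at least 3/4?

9

value 1: 9 assignments (counts)
value 0: 16 assignments
So 9 of the 25 assignments meet the threshold.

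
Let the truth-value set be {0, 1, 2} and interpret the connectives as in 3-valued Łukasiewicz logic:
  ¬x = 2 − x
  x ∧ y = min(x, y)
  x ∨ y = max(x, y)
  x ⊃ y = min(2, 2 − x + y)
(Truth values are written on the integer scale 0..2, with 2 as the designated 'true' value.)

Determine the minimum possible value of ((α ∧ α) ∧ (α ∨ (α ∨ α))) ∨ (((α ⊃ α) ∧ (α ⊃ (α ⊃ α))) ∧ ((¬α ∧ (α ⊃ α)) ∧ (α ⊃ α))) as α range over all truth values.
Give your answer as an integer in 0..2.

1

Take α = 1:
α ∧ α = 1 ∧ 1 = 1
α ∨ α = 1 ∨ 1 = 1
α ∨ (α ∨ α) = 1 ∨ 1 = 1
(α ∧ α) ∧ (α ∨ (α ∨ α)) = 1 ∧ 1 = 1
α ⊃ α = 1 ⊃ 1 = 2
α ⊃ α = 1 ⊃ 1 = 2
α ⊃ (α ⊃ α) = 1 ⊃ 2 = 2
(α ⊃ α) ∧ (α ⊃ (α ⊃ α)) = 2 ∧ 2 = 2
¬α = ¬1 = 1
α ⊃ α = 1 ⊃ 1 = 2
¬α ∧ (α ⊃ α) = 1 ∧ 2 = 1
α ⊃ α = 1 ⊃ 1 = 2
(¬α ∧ (α ⊃ α)) ∧ (α ⊃ α) = 1 ∧ 2 = 1
((α ⊃ α) ∧ (α ⊃ (α ⊃ α))) ∧ ((¬α ∧ (α ⊃ α)) ∧ (α ⊃ α)) = 2 ∧ 1 = 1
((α ∧ α) ∧ (α ∨ (α ∨ α))) ∨ (((α ⊃ α) ∧ (α ⊃ (α ⊃ α))) ∧ ((¬α ∧ (α ⊃ α)) ∧ (α ⊃ α))) = 1 ∨ 1 = 1
No assignment yields a value below 1, so this is the minimum.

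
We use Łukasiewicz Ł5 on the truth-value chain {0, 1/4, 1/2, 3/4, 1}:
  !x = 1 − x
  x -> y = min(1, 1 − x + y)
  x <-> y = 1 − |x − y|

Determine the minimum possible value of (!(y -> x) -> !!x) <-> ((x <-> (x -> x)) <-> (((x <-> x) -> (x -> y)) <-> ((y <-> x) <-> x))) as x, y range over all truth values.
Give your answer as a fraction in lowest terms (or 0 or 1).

Take x = 1/4, y = 0:
y -> x = 0 -> 1/4 = 1
!(y -> x) = !1 = 0
!x = !1/4 = 3/4
!!x = !3/4 = 1/4
!(y -> x) -> !!x = 0 -> 1/4 = 1
x -> x = 1/4 -> 1/4 = 1
x <-> (x -> x) = 1/4 <-> 1 = 1/4
x <-> x = 1/4 <-> 1/4 = 1
x -> y = 1/4 -> 0 = 3/4
(x <-> x) -> (x -> y) = 1 -> 3/4 = 3/4
y <-> x = 0 <-> 1/4 = 3/4
(y <-> x) <-> x = 3/4 <-> 1/4 = 1/2
((x <-> x) -> (x -> y)) <-> ((y <-> x) <-> x) = 3/4 <-> 1/2 = 3/4
(x <-> (x -> x)) <-> (((x <-> x) -> (x -> y)) <-> ((y <-> x) <-> x)) = 1/4 <-> 3/4 = 1/2
(!(y -> x) -> !!x) <-> ((x <-> (x -> x)) <-> (((x <-> x) -> (x -> y)) <-> ((y <-> x) <-> x))) = 1 <-> 1/2 = 1/2
No assignment yields a value below 1/2, so this is the minimum.

1/2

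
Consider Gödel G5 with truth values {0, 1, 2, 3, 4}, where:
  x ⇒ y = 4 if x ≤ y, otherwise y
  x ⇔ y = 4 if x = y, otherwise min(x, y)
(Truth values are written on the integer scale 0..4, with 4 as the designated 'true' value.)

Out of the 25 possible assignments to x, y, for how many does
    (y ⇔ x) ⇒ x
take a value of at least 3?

22

value 4: 21 assignments (counts)
value 3: 1 assignment (counts)
value 2: 1 assignment
value 1: 1 assignment
value 0: 1 assignment
So 22 of the 25 assignments meet the threshold.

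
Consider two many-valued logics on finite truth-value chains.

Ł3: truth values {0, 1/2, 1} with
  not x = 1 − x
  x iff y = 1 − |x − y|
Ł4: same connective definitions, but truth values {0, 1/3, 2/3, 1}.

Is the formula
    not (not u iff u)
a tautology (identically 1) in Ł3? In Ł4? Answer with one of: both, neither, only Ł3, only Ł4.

neither

In Ł3: at u = 1/2 the value is 0 — not a tautology.
In Ł4: at u = 1/3 the value is 1/3 — not a tautology.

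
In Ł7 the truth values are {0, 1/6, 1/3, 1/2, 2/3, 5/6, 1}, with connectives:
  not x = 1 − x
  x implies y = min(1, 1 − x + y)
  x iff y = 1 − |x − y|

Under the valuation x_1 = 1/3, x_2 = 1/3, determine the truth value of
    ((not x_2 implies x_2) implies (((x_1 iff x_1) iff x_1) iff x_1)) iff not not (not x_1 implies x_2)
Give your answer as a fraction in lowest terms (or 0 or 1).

2/3

not x_2 = not 1/3 = 2/3
not x_2 implies x_2 = 2/3 implies 1/3 = 2/3
x_1 iff x_1 = 1/3 iff 1/3 = 1
(x_1 iff x_1) iff x_1 = 1 iff 1/3 = 1/3
((x_1 iff x_1) iff x_1) iff x_1 = 1/3 iff 1/3 = 1
(not x_2 implies x_2) implies (((x_1 iff x_1) iff x_1) iff x_1) = 2/3 implies 1 = 1
not x_1 = not 1/3 = 2/3
not x_1 implies x_2 = 2/3 implies 1/3 = 2/3
not (not x_1 implies x_2) = not 2/3 = 1/3
not not (not x_1 implies x_2) = not 1/3 = 2/3
((not x_2 implies x_2) implies (((x_1 iff x_1) iff x_1) iff x_1)) iff not not (not x_1 implies x_2) = 1 iff 2/3 = 2/3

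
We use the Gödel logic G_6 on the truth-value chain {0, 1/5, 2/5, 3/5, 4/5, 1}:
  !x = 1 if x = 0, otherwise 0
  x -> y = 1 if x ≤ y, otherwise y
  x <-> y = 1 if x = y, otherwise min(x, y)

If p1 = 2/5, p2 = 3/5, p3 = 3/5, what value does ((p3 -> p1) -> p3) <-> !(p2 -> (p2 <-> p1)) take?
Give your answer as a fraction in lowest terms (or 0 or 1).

0

p3 -> p1 = 3/5 -> 2/5 = 2/5
(p3 -> p1) -> p3 = 2/5 -> 3/5 = 1
p2 <-> p1 = 3/5 <-> 2/5 = 2/5
p2 -> (p2 <-> p1) = 3/5 -> 2/5 = 2/5
!(p2 -> (p2 <-> p1)) = !2/5 = 0
((p3 -> p1) -> p3) <-> !(p2 -> (p2 <-> p1)) = 1 <-> 0 = 0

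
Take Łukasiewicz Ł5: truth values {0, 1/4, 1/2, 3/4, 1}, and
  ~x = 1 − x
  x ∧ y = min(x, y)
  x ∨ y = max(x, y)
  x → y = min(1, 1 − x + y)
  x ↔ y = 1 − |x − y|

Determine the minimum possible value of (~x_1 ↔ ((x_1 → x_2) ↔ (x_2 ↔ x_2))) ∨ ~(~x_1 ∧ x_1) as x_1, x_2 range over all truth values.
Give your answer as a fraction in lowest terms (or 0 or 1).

Take x_1 = 1/2, x_2 = 1/2:
~x_1 = ~1/2 = 1/2
x_1 → x_2 = 1/2 → 1/2 = 1
x_2 ↔ x_2 = 1/2 ↔ 1/2 = 1
(x_1 → x_2) ↔ (x_2 ↔ x_2) = 1 ↔ 1 = 1
~x_1 ↔ ((x_1 → x_2) ↔ (x_2 ↔ x_2)) = 1/2 ↔ 1 = 1/2
~x_1 = ~1/2 = 1/2
~x_1 ∧ x_1 = 1/2 ∧ 1/2 = 1/2
~(~x_1 ∧ x_1) = ~1/2 = 1/2
(~x_1 ↔ ((x_1 → x_2) ↔ (x_2 ↔ x_2))) ∨ ~(~x_1 ∧ x_1) = 1/2 ∨ 1/2 = 1/2
No assignment yields a value below 1/2, so this is the minimum.

1/2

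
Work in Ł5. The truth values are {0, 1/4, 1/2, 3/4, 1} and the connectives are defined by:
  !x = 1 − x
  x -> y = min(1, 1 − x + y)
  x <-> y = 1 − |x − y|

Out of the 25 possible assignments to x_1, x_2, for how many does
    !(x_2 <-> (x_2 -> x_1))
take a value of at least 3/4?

11

value 1: 6 assignments (counts)
value 3/4: 5 assignments (counts)
value 1/2: 6 assignments
value 1/4: 5 assignments
value 0: 3 assignments
So 11 of the 25 assignments meet the threshold.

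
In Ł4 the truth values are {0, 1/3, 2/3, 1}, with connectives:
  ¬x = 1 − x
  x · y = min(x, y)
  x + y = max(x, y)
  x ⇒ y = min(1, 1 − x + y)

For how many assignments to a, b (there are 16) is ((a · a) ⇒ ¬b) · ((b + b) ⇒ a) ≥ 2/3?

10

a = 0, b = 0 ↦ 1  ≥
a = 0, b = 1/3 ↦ 2/3  ≥
a = 0, b = 2/3 ↦ 1/3  <
a = 0, b = 1 ↦ 0  <
a = 1/3, b = 0 ↦ 1  ≥
a = 1/3, b = 1/3 ↦ 1  ≥
a = 1/3, b = 2/3 ↦ 2/3  ≥
a = 1/3, b = 1 ↦ 1/3  <
a = 2/3, b = 0 ↦ 1  ≥
a = 2/3, b = 1/3 ↦ 1  ≥
a = 2/3, b = 2/3 ↦ 2/3  ≥
a = 2/3, b = 1 ↦ 1/3  <
a = 1, b = 0 ↦ 1  ≥
a = 1, b = 1/3 ↦ 2/3  ≥
a = 1, b = 2/3 ↦ 1/3  <
a = 1, b = 1 ↦ 0  <
So 10 of the 16 assignments meet the threshold.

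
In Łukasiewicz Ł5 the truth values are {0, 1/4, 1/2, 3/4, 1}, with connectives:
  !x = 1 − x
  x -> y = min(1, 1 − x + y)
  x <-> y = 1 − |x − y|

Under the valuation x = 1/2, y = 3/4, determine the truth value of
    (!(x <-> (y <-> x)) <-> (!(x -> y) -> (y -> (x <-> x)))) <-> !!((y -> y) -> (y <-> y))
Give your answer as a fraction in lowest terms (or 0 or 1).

y <-> x = 3/4 <-> 1/2 = 3/4
x <-> (y <-> x) = 1/2 <-> 3/4 = 3/4
!(x <-> (y <-> x)) = !3/4 = 1/4
x -> y = 1/2 -> 3/4 = 1
!(x -> y) = !1 = 0
x <-> x = 1/2 <-> 1/2 = 1
y -> (x <-> x) = 3/4 -> 1 = 1
!(x -> y) -> (y -> (x <-> x)) = 0 -> 1 = 1
!(x <-> (y <-> x)) <-> (!(x -> y) -> (y -> (x <-> x))) = 1/4 <-> 1 = 1/4
y -> y = 3/4 -> 3/4 = 1
y <-> y = 3/4 <-> 3/4 = 1
(y -> y) -> (y <-> y) = 1 -> 1 = 1
!((y -> y) -> (y <-> y)) = !1 = 0
!!((y -> y) -> (y <-> y)) = !0 = 1
(!(x <-> (y <-> x)) <-> (!(x -> y) -> (y -> (x <-> x)))) <-> !!((y -> y) -> (y <-> y)) = 1/4 <-> 1 = 1/4

1/4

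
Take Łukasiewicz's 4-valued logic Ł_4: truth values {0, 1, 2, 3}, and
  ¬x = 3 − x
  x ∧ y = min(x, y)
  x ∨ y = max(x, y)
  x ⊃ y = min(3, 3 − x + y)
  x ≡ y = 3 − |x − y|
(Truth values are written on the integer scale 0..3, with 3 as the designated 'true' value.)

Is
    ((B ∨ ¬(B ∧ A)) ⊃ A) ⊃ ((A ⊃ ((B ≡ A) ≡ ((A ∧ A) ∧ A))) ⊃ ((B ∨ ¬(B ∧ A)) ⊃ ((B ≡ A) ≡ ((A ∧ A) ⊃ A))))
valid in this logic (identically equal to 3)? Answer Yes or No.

Counterexample: take A = 2, B = 0.
B ∧ A = 0 ∧ 2 = 0
¬(B ∧ A) = ¬0 = 3
B ∨ ¬(B ∧ A) = 0 ∨ 3 = 3
(B ∨ ¬(B ∧ A)) ⊃ A = 3 ⊃ 2 = 2
B ≡ A = 0 ≡ 2 = 1
A ∧ A = 2 ∧ 2 = 2
(A ∧ A) ∧ A = 2 ∧ 2 = 2
(B ≡ A) ≡ ((A ∧ A) ∧ A) = 1 ≡ 2 = 2
A ⊃ ((B ≡ A) ≡ ((A ∧ A) ∧ A)) = 2 ⊃ 2 = 3
B ∧ A = 0 ∧ 2 = 0
¬(B ∧ A) = ¬0 = 3
B ∨ ¬(B ∧ A) = 0 ∨ 3 = 3
B ≡ A = 0 ≡ 2 = 1
A ∧ A = 2 ∧ 2 = 2
(A ∧ A) ⊃ A = 2 ⊃ 2 = 3
(B ≡ A) ≡ ((A ∧ A) ⊃ A) = 1 ≡ 3 = 1
(B ∨ ¬(B ∧ A)) ⊃ ((B ≡ A) ≡ ((A ∧ A) ⊃ A)) = 3 ⊃ 1 = 1
(A ⊃ ((B ≡ A) ≡ ((A ∧ A) ∧ A))) ⊃ ((B ∨ ¬(B ∧ A)) ⊃ ((B ≡ A) ≡ ((A ∧ A) ⊃ A))) = 3 ⊃ 1 = 1
((B ∨ ¬(B ∧ A)) ⊃ A) ⊃ ((A ⊃ ((B ≡ A) ≡ ((A ∧ A) ∧ A))) ⊃ ((B ∨ ¬(B ∧ A)) ⊃ ((B ≡ A) ≡ ((A ∧ A) ⊃ A)))) = 2 ⊃ 1 = 2
This gives 2 ≠ 3.

No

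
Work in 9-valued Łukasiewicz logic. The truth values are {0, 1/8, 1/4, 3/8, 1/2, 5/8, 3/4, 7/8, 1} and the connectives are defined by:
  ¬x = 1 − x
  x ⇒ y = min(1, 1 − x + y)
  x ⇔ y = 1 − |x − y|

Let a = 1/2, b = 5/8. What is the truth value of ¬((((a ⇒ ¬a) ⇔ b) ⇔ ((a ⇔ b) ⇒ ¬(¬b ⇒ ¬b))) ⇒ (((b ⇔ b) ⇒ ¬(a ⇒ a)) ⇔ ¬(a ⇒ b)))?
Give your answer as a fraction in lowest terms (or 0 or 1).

0

¬a = ¬1/2 = 1/2
a ⇒ ¬a = 1/2 ⇒ 1/2 = 1
(a ⇒ ¬a) ⇔ b = 1 ⇔ 5/8 = 5/8
a ⇔ b = 1/2 ⇔ 5/8 = 7/8
¬b = ¬5/8 = 3/8
¬b = ¬5/8 = 3/8
¬b ⇒ ¬b = 3/8 ⇒ 3/8 = 1
¬(¬b ⇒ ¬b) = ¬1 = 0
(a ⇔ b) ⇒ ¬(¬b ⇒ ¬b) = 7/8 ⇒ 0 = 1/8
((a ⇒ ¬a) ⇔ b) ⇔ ((a ⇔ b) ⇒ ¬(¬b ⇒ ¬b)) = 5/8 ⇔ 1/8 = 1/2
b ⇔ b = 5/8 ⇔ 5/8 = 1
a ⇒ a = 1/2 ⇒ 1/2 = 1
¬(a ⇒ a) = ¬1 = 0
(b ⇔ b) ⇒ ¬(a ⇒ a) = 1 ⇒ 0 = 0
a ⇒ b = 1/2 ⇒ 5/8 = 1
¬(a ⇒ b) = ¬1 = 0
((b ⇔ b) ⇒ ¬(a ⇒ a)) ⇔ ¬(a ⇒ b) = 0 ⇔ 0 = 1
(((a ⇒ ¬a) ⇔ b) ⇔ ((a ⇔ b) ⇒ ¬(¬b ⇒ ¬b))) ⇒ (((b ⇔ b) ⇒ ¬(a ⇒ a)) ⇔ ¬(a ⇒ b)) = 1/2 ⇒ 1 = 1
¬((((a ⇒ ¬a) ⇔ b) ⇔ ((a ⇔ b) ⇒ ¬(¬b ⇒ ¬b))) ⇒ (((b ⇔ b) ⇒ ¬(a ⇒ a)) ⇔ ¬(a ⇒ b))) = ¬1 = 0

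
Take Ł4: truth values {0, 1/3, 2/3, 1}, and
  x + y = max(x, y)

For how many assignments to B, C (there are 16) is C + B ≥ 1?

B = 0, C = 0 ↦ 0  <
B = 0, C = 1/3 ↦ 1/3  <
B = 0, C = 2/3 ↦ 2/3  <
B = 0, C = 1 ↦ 1  ≥
B = 1/3, C = 0 ↦ 1/3  <
B = 1/3, C = 1/3 ↦ 1/3  <
B = 1/3, C = 2/3 ↦ 2/3  <
B = 1/3, C = 1 ↦ 1  ≥
B = 2/3, C = 0 ↦ 2/3  <
B = 2/3, C = 1/3 ↦ 2/3  <
B = 2/3, C = 2/3 ↦ 2/3  <
B = 2/3, C = 1 ↦ 1  ≥
B = 1, C = 0 ↦ 1  ≥
B = 1, C = 1/3 ↦ 1  ≥
B = 1, C = 2/3 ↦ 1  ≥
B = 1, C = 1 ↦ 1  ≥
So 7 of the 16 assignments meet the threshold.

7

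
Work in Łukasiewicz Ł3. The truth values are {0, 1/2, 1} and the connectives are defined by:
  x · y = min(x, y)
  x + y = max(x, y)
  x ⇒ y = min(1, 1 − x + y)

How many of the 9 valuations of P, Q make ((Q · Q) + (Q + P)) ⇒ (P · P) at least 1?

P = 0, Q = 0 ↦ 1  ≥
P = 0, Q = 1/2 ↦ 1/2  <
P = 0, Q = 1 ↦ 0  <
P = 1/2, Q = 0 ↦ 1  ≥
P = 1/2, Q = 1/2 ↦ 1  ≥
P = 1/2, Q = 1 ↦ 1/2  <
P = 1, Q = 0 ↦ 1  ≥
P = 1, Q = 1/2 ↦ 1  ≥
P = 1, Q = 1 ↦ 1  ≥
So 6 of the 9 assignments meet the threshold.

6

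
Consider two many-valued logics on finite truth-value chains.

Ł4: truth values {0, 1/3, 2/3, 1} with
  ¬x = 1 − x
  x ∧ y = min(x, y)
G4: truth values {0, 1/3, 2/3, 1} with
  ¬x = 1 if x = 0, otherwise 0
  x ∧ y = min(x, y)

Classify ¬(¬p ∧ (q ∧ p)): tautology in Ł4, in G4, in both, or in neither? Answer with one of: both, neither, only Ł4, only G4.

only G4

In Ł4: at p = 1/3, q = 1/3 the value is 2/3 — not a tautology.
In G4: every assignment gives 1 — tautology.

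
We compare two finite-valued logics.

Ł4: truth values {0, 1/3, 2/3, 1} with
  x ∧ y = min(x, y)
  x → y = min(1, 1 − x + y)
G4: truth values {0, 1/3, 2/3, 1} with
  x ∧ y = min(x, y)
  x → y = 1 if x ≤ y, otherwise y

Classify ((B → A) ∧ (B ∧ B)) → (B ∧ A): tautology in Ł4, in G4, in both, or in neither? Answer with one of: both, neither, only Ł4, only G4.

only G4

In Ł4: at A = 0, B = 1/3 the value is 2/3 — not a tautology.
In G4: every assignment gives 1 — tautology.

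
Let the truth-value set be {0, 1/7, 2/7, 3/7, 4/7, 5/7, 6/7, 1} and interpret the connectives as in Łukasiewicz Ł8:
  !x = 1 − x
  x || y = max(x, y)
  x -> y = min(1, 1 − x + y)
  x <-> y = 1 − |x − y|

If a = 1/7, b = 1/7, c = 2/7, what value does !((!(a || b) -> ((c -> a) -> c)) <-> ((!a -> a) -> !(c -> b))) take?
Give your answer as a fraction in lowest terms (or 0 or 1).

a || b = 1/7 || 1/7 = 1/7
!(a || b) = !1/7 = 6/7
c -> a = 2/7 -> 1/7 = 6/7
(c -> a) -> c = 6/7 -> 2/7 = 3/7
!(a || b) -> ((c -> a) -> c) = 6/7 -> 3/7 = 4/7
!a = !1/7 = 6/7
!a -> a = 6/7 -> 1/7 = 2/7
c -> b = 2/7 -> 1/7 = 6/7
!(c -> b) = !6/7 = 1/7
(!a -> a) -> !(c -> b) = 2/7 -> 1/7 = 6/7
(!(a || b) -> ((c -> a) -> c)) <-> ((!a -> a) -> !(c -> b)) = 4/7 <-> 6/7 = 5/7
!((!(a || b) -> ((c -> a) -> c)) <-> ((!a -> a) -> !(c -> b))) = !5/7 = 2/7

2/7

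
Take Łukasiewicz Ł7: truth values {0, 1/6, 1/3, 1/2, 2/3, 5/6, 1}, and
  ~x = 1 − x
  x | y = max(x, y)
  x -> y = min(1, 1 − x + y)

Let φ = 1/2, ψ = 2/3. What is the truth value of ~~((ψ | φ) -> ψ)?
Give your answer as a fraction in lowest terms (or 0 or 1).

ψ | φ = 2/3 | 1/2 = 2/3
(ψ | φ) -> ψ = 2/3 -> 2/3 = 1
~((ψ | φ) -> ψ) = ~1 = 0
~~((ψ | φ) -> ψ) = ~0 = 1

1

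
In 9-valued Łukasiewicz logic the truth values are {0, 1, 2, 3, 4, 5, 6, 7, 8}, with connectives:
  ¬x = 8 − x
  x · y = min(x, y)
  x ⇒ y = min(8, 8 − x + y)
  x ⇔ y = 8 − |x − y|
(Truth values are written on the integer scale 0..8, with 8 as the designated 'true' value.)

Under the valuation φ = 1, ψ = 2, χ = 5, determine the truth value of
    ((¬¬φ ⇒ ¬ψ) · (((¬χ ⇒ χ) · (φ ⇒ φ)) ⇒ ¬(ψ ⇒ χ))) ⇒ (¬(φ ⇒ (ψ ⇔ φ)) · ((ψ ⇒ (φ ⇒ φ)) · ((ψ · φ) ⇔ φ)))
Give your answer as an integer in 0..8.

8

¬φ = ¬1 = 7
¬¬φ = ¬7 = 1
¬ψ = ¬2 = 6
¬¬φ ⇒ ¬ψ = 1 ⇒ 6 = 8
¬χ = ¬5 = 3
¬χ ⇒ χ = 3 ⇒ 5 = 8
φ ⇒ φ = 1 ⇒ 1 = 8
(¬χ ⇒ χ) · (φ ⇒ φ) = 8 · 8 = 8
ψ ⇒ χ = 2 ⇒ 5 = 8
¬(ψ ⇒ χ) = ¬8 = 0
((¬χ ⇒ χ) · (φ ⇒ φ)) ⇒ ¬(ψ ⇒ χ) = 8 ⇒ 0 = 0
(¬¬φ ⇒ ¬ψ) · (((¬χ ⇒ χ) · (φ ⇒ φ)) ⇒ ¬(ψ ⇒ χ)) = 8 · 0 = 0
ψ ⇔ φ = 2 ⇔ 1 = 7
φ ⇒ (ψ ⇔ φ) = 1 ⇒ 7 = 8
¬(φ ⇒ (ψ ⇔ φ)) = ¬8 = 0
φ ⇒ φ = 1 ⇒ 1 = 8
ψ ⇒ (φ ⇒ φ) = 2 ⇒ 8 = 8
ψ · φ = 2 · 1 = 1
(ψ · φ) ⇔ φ = 1 ⇔ 1 = 8
(ψ ⇒ (φ ⇒ φ)) · ((ψ · φ) ⇔ φ) = 8 · 8 = 8
¬(φ ⇒ (ψ ⇔ φ)) · ((ψ ⇒ (φ ⇒ φ)) · ((ψ · φ) ⇔ φ)) = 0 · 8 = 0
((¬¬φ ⇒ ¬ψ) · (((¬χ ⇒ χ) · (φ ⇒ φ)) ⇒ ¬(ψ ⇒ χ))) ⇒ (¬(φ ⇒ (ψ ⇔ φ)) · ((ψ ⇒ (φ ⇒ φ)) · ((ψ · φ) ⇔ φ))) = 0 ⇒ 0 = 8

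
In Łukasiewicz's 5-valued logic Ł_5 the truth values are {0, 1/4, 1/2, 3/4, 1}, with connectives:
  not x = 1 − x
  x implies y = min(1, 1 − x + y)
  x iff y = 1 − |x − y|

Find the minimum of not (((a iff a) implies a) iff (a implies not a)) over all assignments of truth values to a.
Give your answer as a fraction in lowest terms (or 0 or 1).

1/4

Take a = 3/4:
a iff a = 3/4 iff 3/4 = 1
(a iff a) implies a = 1 implies 3/4 = 3/4
not a = not 3/4 = 1/4
a implies not a = 3/4 implies 1/4 = 1/2
((a iff a) implies a) iff (a implies not a) = 3/4 iff 1/2 = 3/4
not (((a iff a) implies a) iff (a implies not a)) = not 3/4 = 1/4
No assignment yields a value below 1/4, so this is the minimum.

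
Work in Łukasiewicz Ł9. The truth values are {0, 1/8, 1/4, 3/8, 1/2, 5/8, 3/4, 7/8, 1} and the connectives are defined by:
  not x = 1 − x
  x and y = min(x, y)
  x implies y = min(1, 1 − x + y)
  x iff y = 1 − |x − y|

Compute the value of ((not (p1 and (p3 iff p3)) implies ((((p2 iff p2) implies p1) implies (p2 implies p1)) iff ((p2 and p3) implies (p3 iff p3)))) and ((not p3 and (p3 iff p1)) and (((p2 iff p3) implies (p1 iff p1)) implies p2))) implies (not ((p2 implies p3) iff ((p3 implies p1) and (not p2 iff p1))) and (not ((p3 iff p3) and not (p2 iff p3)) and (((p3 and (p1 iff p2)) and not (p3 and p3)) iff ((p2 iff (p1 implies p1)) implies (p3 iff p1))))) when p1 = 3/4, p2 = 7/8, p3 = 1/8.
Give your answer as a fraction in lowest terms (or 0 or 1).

3/4

p3 iff p3 = 1/8 iff 1/8 = 1
p1 and (p3 iff p3) = 3/4 and 1 = 3/4
not (p1 and (p3 iff p3)) = not 3/4 = 1/4
p2 iff p2 = 7/8 iff 7/8 = 1
(p2 iff p2) implies p1 = 1 implies 3/4 = 3/4
p2 implies p1 = 7/8 implies 3/4 = 7/8
((p2 iff p2) implies p1) implies (p2 implies p1) = 3/4 implies 7/8 = 1
p2 and p3 = 7/8 and 1/8 = 1/8
p3 iff p3 = 1/8 iff 1/8 = 1
(p2 and p3) implies (p3 iff p3) = 1/8 implies 1 = 1
(((p2 iff p2) implies p1) implies (p2 implies p1)) iff ((p2 and p3) implies (p3 iff p3)) = 1 iff 1 = 1
not (p1 and (p3 iff p3)) implies ((((p2 iff p2) implies p1) implies (p2 implies p1)) iff ((p2 and p3) implies (p3 iff p3))) = 1/4 implies 1 = 1
not p3 = not 1/8 = 7/8
p3 iff p1 = 1/8 iff 3/4 = 3/8
not p3 and (p3 iff p1) = 7/8 and 3/8 = 3/8
p2 iff p3 = 7/8 iff 1/8 = 1/4
p1 iff p1 = 3/4 iff 3/4 = 1
(p2 iff p3) implies (p1 iff p1) = 1/4 implies 1 = 1
((p2 iff p3) implies (p1 iff p1)) implies p2 = 1 implies 7/8 = 7/8
(not p3 and (p3 iff p1)) and (((p2 iff p3) implies (p1 iff p1)) implies p2) = 3/8 and 7/8 = 3/8
(not (p1 and (p3 iff p3)) implies ((((p2 iff p2) implies p1) implies (p2 implies p1)) iff ((p2 and p3) implies (p3 iff p3)))) and ((not p3 and (p3 iff p1)) and (((p2 iff p3) implies (p1 iff p1)) implies p2)) = 1 and 3/8 = 3/8
p2 implies p3 = 7/8 implies 1/8 = 1/4
p3 implies p1 = 1/8 implies 3/4 = 1
not p2 = not 7/8 = 1/8
not p2 iff p1 = 1/8 iff 3/4 = 3/8
(p3 implies p1) and (not p2 iff p1) = 1 and 3/8 = 3/8
(p2 implies p3) iff ((p3 implies p1) and (not p2 iff p1)) = 1/4 iff 3/8 = 7/8
not ((p2 implies p3) iff ((p3 implies p1) and (not p2 iff p1))) = not 7/8 = 1/8
p3 iff p3 = 1/8 iff 1/8 = 1
p2 iff p3 = 7/8 iff 1/8 = 1/4
not (p2 iff p3) = not 1/4 = 3/4
(p3 iff p3) and not (p2 iff p3) = 1 and 3/4 = 3/4
not ((p3 iff p3) and not (p2 iff p3)) = not 3/4 = 1/4
p1 iff p2 = 3/4 iff 7/8 = 7/8
p3 and (p1 iff p2) = 1/8 and 7/8 = 1/8
p3 and p3 = 1/8 and 1/8 = 1/8
not (p3 and p3) = not 1/8 = 7/8
(p3 and (p1 iff p2)) and not (p3 and p3) = 1/8 and 7/8 = 1/8
p1 implies p1 = 3/4 implies 3/4 = 1
p2 iff (p1 implies p1) = 7/8 iff 1 = 7/8
p3 iff p1 = 1/8 iff 3/4 = 3/8
(p2 iff (p1 implies p1)) implies (p3 iff p1) = 7/8 implies 3/8 = 1/2
((p3 and (p1 iff p2)) and not (p3 and p3)) iff ((p2 iff (p1 implies p1)) implies (p3 iff p1)) = 1/8 iff 1/2 = 5/8
not ((p3 iff p3) and not (p2 iff p3)) and (((p3 and (p1 iff p2)) and not (p3 and p3)) iff ((p2 iff (p1 implies p1)) implies (p3 iff p1))) = 1/4 and 5/8 = 1/4
not ((p2 implies p3) iff ((p3 implies p1) and (not p2 iff p1))) and (not ((p3 iff p3) and not (p2 iff p3)) and (((p3 and (p1 iff p2)) and not (p3 and p3)) iff ((p2 iff (p1 implies p1)) implies (p3 iff p1)))) = 1/8 and 1/4 = 1/8
((not (p1 and (p3 iff p3)) implies ((((p2 iff p2) implies p1) implies (p2 implies p1)) iff ((p2 and p3) implies (p3 iff p3)))) and ((not p3 and (p3 iff p1)) and (((p2 iff p3) implies (p1 iff p1)) implies p2))) implies (not ((p2 implies p3) iff ((p3 implies p1) and (not p2 iff p1))) and (not ((p3 iff p3) and not (p2 iff p3)) and (((p3 and (p1 iff p2)) and not (p3 and p3)) iff ((p2 iff (p1 implies p1)) implies (p3 iff p1))))) = 3/8 implies 1/8 = 3/4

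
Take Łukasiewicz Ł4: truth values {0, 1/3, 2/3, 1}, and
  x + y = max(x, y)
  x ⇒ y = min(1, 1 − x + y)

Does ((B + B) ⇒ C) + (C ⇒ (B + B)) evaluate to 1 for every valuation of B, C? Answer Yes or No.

Yes

B = 0, C = 0 ↦ 1
B = 0, C = 1/3 ↦ 1
B = 0, C = 2/3 ↦ 1
B = 0, C = 1 ↦ 1
B = 1/3, C = 0 ↦ 1
B = 1/3, C = 1/3 ↦ 1
B = 1/3, C = 2/3 ↦ 1
B = 1/3, C = 1 ↦ 1
B = 2/3, C = 0 ↦ 1
B = 2/3, C = 1/3 ↦ 1
B = 2/3, C = 2/3 ↦ 1
B = 2/3, C = 1 ↦ 1
B = 1, C = 0 ↦ 1
B = 1, C = 1/3 ↦ 1
B = 1, C = 2/3 ↦ 1
B = 1, C = 1 ↦ 1
Every assignment gives a value ≥ 1.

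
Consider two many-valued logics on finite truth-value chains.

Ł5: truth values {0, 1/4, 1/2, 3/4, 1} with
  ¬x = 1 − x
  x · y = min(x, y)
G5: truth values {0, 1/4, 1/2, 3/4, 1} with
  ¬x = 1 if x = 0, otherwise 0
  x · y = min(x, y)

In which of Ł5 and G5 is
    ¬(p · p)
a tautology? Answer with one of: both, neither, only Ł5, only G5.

In Ł5: at p = 1/4 the value is 3/4 — not a tautology.
In G5: at p = 1/4 the value is 0 — not a tautology.

neither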